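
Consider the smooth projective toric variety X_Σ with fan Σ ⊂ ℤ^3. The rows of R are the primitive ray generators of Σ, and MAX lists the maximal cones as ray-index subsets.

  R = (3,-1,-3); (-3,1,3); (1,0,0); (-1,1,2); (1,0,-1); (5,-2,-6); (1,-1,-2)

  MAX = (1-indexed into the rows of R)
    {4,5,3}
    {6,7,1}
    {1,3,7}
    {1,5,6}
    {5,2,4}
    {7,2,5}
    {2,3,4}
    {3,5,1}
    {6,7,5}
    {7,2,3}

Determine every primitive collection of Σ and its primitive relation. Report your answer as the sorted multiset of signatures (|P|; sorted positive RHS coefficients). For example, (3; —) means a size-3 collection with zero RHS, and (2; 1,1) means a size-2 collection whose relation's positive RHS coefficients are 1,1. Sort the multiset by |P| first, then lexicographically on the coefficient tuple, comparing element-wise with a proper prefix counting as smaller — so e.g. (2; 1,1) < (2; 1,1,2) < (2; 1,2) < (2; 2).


Δ(Σ) — 7 vertices, 9 min non-faces:

  {1,2}:  v_{1} + v_{2} = 0 ; sig = (2; —)
  {4,7}:  v_{4} + v_{7} = 0 ; sig = (2; —)
  {1,4}:  v_{1} + v_{4} = v_{3} + v_{5} ; sig = (2; 1,1)
  {2,6}:  v_{2} + v_{6} = v_{5} + v_{7} ; sig = (2; 1,1)
  {4,6}:  v_{4} + v_{6} = v_{1} + v_{5} ; sig = (2; 1,1)
  {3,6}:  v_{3} + v_{6} = 2·v_{1} ; sig = (2; 2)
  {1,5,7}:  v_{1} + v_{5} + v_{7} = v_{6} ; sig = (3; 1)
  {2,3,5}:  v_{2} + v_{3} + v_{5} = v_{4} ; sig = (3; 1)
  {3,5,7}:  v_{3} + v_{5} + v_{7} = v_{1} ; sig = (3; 1)

Hence PRS(X_Σ) =
    (2; —)
    (2; —)
    (2; 1,1)
    (2; 1,1)
    (2; 1,1)
    (2; 2)
    (3; 1)
    (3; 1)
    (3; 1)


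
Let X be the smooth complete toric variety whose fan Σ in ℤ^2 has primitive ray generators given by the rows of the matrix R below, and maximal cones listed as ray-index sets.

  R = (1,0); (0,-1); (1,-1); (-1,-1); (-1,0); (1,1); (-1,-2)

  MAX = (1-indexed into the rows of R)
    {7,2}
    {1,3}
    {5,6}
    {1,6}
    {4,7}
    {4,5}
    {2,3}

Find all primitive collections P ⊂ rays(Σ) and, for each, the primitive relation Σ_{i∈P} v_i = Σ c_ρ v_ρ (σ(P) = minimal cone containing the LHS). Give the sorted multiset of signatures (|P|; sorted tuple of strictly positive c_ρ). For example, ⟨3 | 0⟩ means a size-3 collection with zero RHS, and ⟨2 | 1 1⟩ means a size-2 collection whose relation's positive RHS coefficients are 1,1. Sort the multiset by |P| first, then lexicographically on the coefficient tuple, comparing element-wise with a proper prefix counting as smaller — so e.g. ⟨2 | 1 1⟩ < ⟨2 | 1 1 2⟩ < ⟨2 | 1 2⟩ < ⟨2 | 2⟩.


Minimal non-faces — 14 found among 7 rays, 7 max cones:

  P={1,5}:  v_{1} + v_{5} = 0  ⟹  sig = ⟨2 | 0⟩
  P={4,6}:  v_{4} + v_{6} = 0  ⟹  sig = ⟨2 | 0⟩
  P={1,2}:  v_{1} + v_{2} = v_{3}  ⟹  sig = ⟨2 | 1⟩
  P={1,4}:  v_{1} + v_{4} = v_{2}  ⟹  sig = ⟨2 | 1⟩
  P={2,4}:  v_{2} + v_{4} = v_{7}  ⟹  sig = ⟨2 | 1⟩
  P={2,5}:  v_{2} + v_{5} = v_{4}  ⟹  sig = ⟨2 | 1⟩
  P={2,6}:  v_{2} + v_{6} = v_{1}  ⟹  sig = ⟨2 | 1⟩
  P={3,5}:  v_{3} + v_{5} = v_{2}  ⟹  sig = ⟨2 | 1⟩
  P={6,7}:  v_{6} + v_{7} = v_{2}  ⟹  sig = ⟨2 | 1⟩
  P={1,7}:  v_{1} + v_{7} = 2·v_{2}  ⟹  sig = ⟨2 | 2⟩
  P={3,4}:  v_{3} + v_{4} = 2·v_{2}  ⟹  sig = ⟨2 | 2⟩
  P={3,6}:  v_{3} + v_{6} = 2·v_{1}  ⟹  sig = ⟨2 | 2⟩
  P={5,7}:  v_{5} + v_{7} = 2·v_{4}  ⟹  sig = ⟨2 | 2⟩
  P={3,7}:  v_{3} + v_{7} = 3·v_{2}  ⟹  sig = ⟨2 | 3⟩

so the primitive-relation signature multiset is
{ ⟨2 | 0⟩ ×2,  ⟨2 | 1⟩ ×7,  ⟨2 | 2⟩ ×4,  ⟨2 | 3⟩ }


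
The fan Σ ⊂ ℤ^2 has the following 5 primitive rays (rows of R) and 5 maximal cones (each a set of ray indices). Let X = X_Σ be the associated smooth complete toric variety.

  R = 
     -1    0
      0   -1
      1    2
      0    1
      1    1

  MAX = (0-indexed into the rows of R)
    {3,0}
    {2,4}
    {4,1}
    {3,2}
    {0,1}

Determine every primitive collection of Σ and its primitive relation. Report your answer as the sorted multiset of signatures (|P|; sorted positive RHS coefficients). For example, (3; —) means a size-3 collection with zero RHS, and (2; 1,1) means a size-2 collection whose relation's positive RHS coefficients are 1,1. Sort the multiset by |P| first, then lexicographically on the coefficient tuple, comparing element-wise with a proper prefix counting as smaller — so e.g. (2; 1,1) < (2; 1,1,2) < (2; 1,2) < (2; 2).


5 minimal non-faces of Δ(Σ) (on 5 rays):

  P={1,3}:  v_{1} + v_{3} = 0  →  sig = (2; —)
  P={0,4}:  v_{0} + v_{4} = v_{3}  →  sig = (2; 1)
  P={1,2}:  v_{1} + v_{2} = v_{4}  →  sig = (2; 1)
  P={3,4}:  v_{3} + v_{4} = v_{2}  →  sig = (2; 1)
  P={0,2}:  v_{0} + v_{2} = 2·v_{3}  →  sig = (2; 2)

Signatures (|P|; sorted positive RHS coefficients), sorted:
    (2; —)
    (2; 1)
    (2; 1)
    (2; 1)
    (2; 2)


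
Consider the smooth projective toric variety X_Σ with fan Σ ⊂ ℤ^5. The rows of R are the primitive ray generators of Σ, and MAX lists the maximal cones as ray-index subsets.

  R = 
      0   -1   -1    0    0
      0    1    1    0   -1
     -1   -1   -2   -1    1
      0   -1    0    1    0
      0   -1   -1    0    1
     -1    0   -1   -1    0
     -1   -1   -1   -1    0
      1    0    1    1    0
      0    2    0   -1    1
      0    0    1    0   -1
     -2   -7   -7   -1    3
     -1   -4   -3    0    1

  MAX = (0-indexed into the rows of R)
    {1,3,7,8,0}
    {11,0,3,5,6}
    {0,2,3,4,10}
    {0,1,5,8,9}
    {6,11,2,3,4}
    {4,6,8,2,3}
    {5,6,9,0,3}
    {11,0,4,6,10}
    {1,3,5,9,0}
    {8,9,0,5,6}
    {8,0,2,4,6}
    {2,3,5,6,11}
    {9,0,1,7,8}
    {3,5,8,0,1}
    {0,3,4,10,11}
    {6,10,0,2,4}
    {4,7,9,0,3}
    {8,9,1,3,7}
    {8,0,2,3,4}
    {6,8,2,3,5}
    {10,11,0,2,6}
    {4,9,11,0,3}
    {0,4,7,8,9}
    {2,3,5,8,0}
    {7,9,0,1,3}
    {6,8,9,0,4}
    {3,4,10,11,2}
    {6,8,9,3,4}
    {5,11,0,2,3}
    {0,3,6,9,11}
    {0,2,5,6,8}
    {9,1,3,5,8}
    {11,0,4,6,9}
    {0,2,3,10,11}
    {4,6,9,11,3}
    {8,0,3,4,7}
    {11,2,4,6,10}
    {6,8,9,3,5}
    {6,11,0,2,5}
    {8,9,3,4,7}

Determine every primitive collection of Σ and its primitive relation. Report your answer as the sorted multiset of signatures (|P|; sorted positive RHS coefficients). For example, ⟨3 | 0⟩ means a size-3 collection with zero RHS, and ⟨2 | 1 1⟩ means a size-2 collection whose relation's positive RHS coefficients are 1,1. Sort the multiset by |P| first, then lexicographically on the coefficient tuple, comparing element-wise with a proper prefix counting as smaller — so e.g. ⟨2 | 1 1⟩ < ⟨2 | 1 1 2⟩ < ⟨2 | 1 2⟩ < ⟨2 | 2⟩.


Minimal non-faces — 23 found among 12 rays, 40 max cones:

  • {1,4}:  v_{1} + v_{4} = 0 ; sig = ⟨2 | 0⟩
  • {5,7}:  v_{5} + v_{7} = 0 ; sig = ⟨2 | 0⟩
  • {1,2}:  v_{1} + v_{2} = v_{5} ; sig = ⟨2 | 1⟩
  • {2,7}:  v_{2} + v_{7} = v_{4} ; sig = ⟨2 | 1⟩
  • {2,9}:  v_{2} + v_{9} = v_{6} ; sig = ⟨2 | 1⟩
  • {4,5}:  v_{4} + v_{5} = v_{2} ; sig = ⟨2 | 1⟩
  • {1,6}:  v_{1} + v_{6} = v_{5} + v_{9} ; sig = ⟨2 | 1 1⟩
  • {6,7}:  v_{6} + v_{7} = v_{4} + v_{9} ; sig = ⟨2 | 1 1⟩
  • {8,11}:  v_{8} + v_{11} = v_{2} + v_{4} ; sig = ⟨2 | 1 1⟩
  • {1,10}:  v_{1} + v_{10} = v_{0} + v_{2} + v_{11} ; sig = ⟨2 | 1 1 1⟩
  • {1,11}:  v_{1} + v_{11} = v_{0} + v_{3} + v_{6} ; sig = ⟨2 | 1 1 1⟩
  • {9,10}:  v_{9} + v_{10} = v_{0} + v_{4} + v_{6} + v_{11} ; sig = ⟨2 | 1 1 1 1⟩
  • {7,11}:  v_{7} + v_{11} = v_{0} + v_{3} + 2·v_{4} + v_{9} ; sig = ⟨2 | 1 1 1 2⟩
  • {5,10}:  v_{5} + v_{10} = v_{0} + 2·v_{2} + v_{11} ; sig = ⟨2 | 1 1 2⟩
  • {7,10}:  v_{7} + v_{10} = v_{0} + 2·v_{4} + v_{11} ; sig = ⟨2 | 1 1 2⟩
  • {8,10}:  v_{8} + v_{10} = v_{0} + 2·v_{2} + 2·v_{4} ; sig = ⟨2 | 1 2 2⟩
  • {5,9,11}:  v_{5} + v_{9} + v_{11} = v_{0} + v_{3} + 2·v_{6} ; sig = ⟨3 | 1 1 2⟩
  • {3,6,10}:  v_{3} + v_{6} + v_{10} = v_{2} + 2·v_{11} ; sig = ⟨3 | 1 2⟩
  • {0,3,8,9}:  v_{0} + v_{3} + v_{8} + v_{9} = 0 ; sig = ⟨4 | 0⟩
  • {0,2,4,11}:  v_{0} + v_{2} + v_{4} + v_{11} = v_{10} ; sig = ⟨4 | 1⟩
  • {0,3,4,6}:  v_{0} + v_{3} + v_{4} + v_{6} = v_{11} ; sig = ⟨4 | 1⟩
  • {0,3,6,8}:  v_{0} + v_{3} + v_{6} + v_{8} = v_{2} ; sig = ⟨4 | 1⟩
  • {0,2,3,6}:  v_{0} + v_{2} + v_{3} + v_{6} = v_{5} + v_{11} ; sig = ⟨4 | 1 1⟩

Sorted signature multiset PRS(X):
    |P|=2: 16 collections, coeffs (), (), (1), (1), (1), (1), (1,1), (1,1), (1,1), (1,1,1), (1,1,1), (1,1,1,1), (1,1,1,2), (1,1,2), (1,1,2), (1,2,2)
    |P|=3: 2 collections, coeffs (1,1,2), (1,2)
    |P|=4: 5 collections, coeffs (), (1), (1), (1), (1,1)


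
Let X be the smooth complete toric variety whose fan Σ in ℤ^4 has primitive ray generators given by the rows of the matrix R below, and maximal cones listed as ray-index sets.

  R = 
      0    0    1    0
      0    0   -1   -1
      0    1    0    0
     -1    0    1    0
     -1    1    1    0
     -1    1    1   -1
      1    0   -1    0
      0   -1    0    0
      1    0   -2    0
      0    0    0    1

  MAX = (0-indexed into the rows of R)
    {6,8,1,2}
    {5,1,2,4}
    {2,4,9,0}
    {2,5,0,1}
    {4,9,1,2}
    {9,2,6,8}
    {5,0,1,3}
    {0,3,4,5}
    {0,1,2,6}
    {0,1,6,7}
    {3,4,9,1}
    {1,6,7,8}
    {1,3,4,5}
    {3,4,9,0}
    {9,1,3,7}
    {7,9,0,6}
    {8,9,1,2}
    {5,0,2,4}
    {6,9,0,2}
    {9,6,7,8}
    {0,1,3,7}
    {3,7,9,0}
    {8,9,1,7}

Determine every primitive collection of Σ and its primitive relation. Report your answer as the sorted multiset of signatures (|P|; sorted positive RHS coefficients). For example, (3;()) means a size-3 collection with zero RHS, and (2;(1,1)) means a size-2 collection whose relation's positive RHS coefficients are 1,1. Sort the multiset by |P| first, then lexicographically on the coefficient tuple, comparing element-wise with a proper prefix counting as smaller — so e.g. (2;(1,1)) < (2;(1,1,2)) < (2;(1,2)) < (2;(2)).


Primitive collections (15):

  P={2,7}:  v_{2} + v_{7} = 0 ; sig = (2;())
  P={3,6}:  v_{3} + v_{6} = 0 ; sig = (2;())
  P={0,8}:  v_{0} + v_{8} = v_{6} ; sig = (2;(1))
  P={2,3}:  v_{2} + v_{3} = v_{4} ; sig = (2;(1))
  P={4,6}:  v_{4} + v_{6} = v_{2} ; sig = (2;(1))
  P={4,7}:  v_{4} + v_{7} = v_{3} ; sig = (2;(1))
  P={5,9}:  v_{5} + v_{9} = v_{4} ; sig = (2;(1))
  P={3,8}:  v_{3} + v_{8} = v_{1} + v_{9} ; sig = (2;(1,1))
  P={5,8}:  v_{5} + v_{8} = v_{1} + v_{2} ; sig = (2;(1,1))
  P={4,8}:  v_{4} + v_{8} = v_{1} + v_{2} + v_{9} ; sig = (2;(1,1,1))
  P={5,6}:  v_{5} + v_{6} = v_{0} + v_{1} + v_{2} ; sig = (2;(1,1,1))
  P={5,7}:  v_{5} + v_{7} = v_{0} + v_{1} + v_{3} ; sig = (2;(1,1,1))
  P={0,1,9}:  v_{0} + v_{1} + v_{9} = 0 ; sig = (3;())
  P={0,1,4}:  v_{0} + v_{1} + v_{4} = v_{5} ; sig = (3;(1))
  P={1,6,9}:  v_{1} + v_{6} + v_{9} = v_{8} ; sig = (3;(1))

Sorted signature multiset PRS(X):
    |P|=2: 12 collections, coeffs (), (), (1), (1), (1), (1), (1), (1,1), (1,1), (1,1,1), (1,1,1), (1,1,1)
    |P|=3: 3 collections, coeffs (), (1), (1)


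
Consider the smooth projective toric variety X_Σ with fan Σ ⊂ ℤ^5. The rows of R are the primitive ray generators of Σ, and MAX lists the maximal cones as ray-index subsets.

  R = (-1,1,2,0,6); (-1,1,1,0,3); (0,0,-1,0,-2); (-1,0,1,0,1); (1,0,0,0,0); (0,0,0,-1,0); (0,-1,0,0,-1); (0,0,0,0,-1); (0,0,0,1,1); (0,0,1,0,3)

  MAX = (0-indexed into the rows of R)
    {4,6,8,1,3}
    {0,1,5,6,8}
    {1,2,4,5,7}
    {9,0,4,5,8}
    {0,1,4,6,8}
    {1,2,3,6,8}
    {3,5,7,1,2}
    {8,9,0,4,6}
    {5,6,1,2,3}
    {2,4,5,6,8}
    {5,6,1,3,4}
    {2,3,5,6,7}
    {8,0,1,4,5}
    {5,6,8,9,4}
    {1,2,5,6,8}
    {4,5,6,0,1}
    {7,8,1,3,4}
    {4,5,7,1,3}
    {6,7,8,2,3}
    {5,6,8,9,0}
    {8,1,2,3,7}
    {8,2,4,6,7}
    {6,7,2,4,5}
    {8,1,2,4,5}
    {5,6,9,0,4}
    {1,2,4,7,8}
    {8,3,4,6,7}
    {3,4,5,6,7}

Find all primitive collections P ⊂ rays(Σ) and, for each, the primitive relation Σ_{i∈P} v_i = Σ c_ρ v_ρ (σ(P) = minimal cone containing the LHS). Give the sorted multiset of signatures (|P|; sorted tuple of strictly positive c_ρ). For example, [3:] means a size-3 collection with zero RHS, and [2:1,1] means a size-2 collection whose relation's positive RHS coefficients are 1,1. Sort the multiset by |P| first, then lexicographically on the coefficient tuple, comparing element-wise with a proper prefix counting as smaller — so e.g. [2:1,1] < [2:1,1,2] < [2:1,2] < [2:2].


|primitive collections| = 14. Relations:

  P = {1,9}:  v_{1} + v_{9} = v_{0}  so sig = [2:1]
  P = {2,9}:  v_{2} + v_{9} = v_{5} + v_{8}  so sig = [2:1,1]
  P = {0,2}:  v_{0} + v_{2} = v_{1} + v_{5} + v_{8}  so sig = [2:1,1,1]
  P = {7,9}:  v_{7} + v_{9} = v_{1} + v_{4} + v_{6}  so sig = [2:1,1,1]
  P = {0,7}:  v_{0} + v_{7} = 2·v_{1} + v_{4} + v_{6}  so sig = [2:1,1,2]
  P = {3,9}:  v_{3} + v_{9} = 2·v_{1} + v_{4} + 2·v_{6}  so sig = [2:1,2,2]
  P = {0,3}:  v_{0} + v_{3} = 3·v_{1} + v_{4} + 2·v_{6}  so sig = [2:1,2,3]
  P = {5,7,8}:  v_{5} + v_{7} + v_{8} = 0  so sig = [3:]
  P = {1,6,7}:  v_{1} + v_{6} + v_{7} = v_{3}  so sig = [3:1]
  P = {2,3,4}:  v_{2} + v_{3} + v_{4} = v_{7}  so sig = [3:1]
  P = {3,5,8}:  v_{3} + v_{5} + v_{8} = v_{1} + v_{6}  so sig = [3:1,1]
  P = {1,2,4,6}:  v_{1} + v_{2} + v_{4} + v_{6} = 0  so sig = [4:]
  P = {1,4,5,6,8}:  v_{1} + v_{4} + v_{5} + v_{6} + v_{8} = v_{9}  so sig = [5:1]
  P = {0,4,5,6,8}:  v_{0} + v_{4} + v_{5} + v_{6} + v_{8} = 2·v_{9}  so sig = [5:2]

Sorted signature multiset PRS(X):
    |P|=2: 7 collections, coeffs (1), (1,1), (1,1,1), (1,1,1), (1,1,2), (1,2,2), (1,2,3)
    |P|=3: 4 collections, coeffs (), (1), (1), (1,1)
    |P|=4: 1 collection, coeffs ()
    |P|=5: 2 collections, coeffs (1), (2)


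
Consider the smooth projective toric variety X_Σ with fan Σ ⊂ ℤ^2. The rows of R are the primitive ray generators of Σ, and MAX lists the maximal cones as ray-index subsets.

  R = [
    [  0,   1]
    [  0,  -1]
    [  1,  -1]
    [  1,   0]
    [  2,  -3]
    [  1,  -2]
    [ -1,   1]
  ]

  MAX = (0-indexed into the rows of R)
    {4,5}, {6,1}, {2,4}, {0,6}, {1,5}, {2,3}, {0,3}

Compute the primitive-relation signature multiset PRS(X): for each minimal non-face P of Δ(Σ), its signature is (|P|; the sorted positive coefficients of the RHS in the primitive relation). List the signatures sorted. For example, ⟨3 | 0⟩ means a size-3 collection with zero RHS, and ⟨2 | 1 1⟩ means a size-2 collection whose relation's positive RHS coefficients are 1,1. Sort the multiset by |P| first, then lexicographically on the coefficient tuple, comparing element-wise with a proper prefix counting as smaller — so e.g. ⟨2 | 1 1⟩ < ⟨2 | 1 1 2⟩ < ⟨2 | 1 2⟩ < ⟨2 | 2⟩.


Minimal non-faces — 14 found among 7 rays, 7 max cones:

  P={0,1}:  v_{0} + v_{1} = 0  →  sig = ⟨2 | 0⟩
  P={2,6}:  v_{2} + v_{6} = 0  →  sig = ⟨2 | 0⟩
  P={0,2}:  v_{0} + v_{2} = v_{3}  →  sig = ⟨2 | 1⟩
  P={0,5}:  v_{0} + v_{5} = v_{2}  →  sig = ⟨2 | 1⟩
  P={1,2}:  v_{1} + v_{2} = v_{5}  →  sig = ⟨2 | 1⟩
  P={1,3}:  v_{1} + v_{3} = v_{2}  →  sig = ⟨2 | 1⟩
  P={2,5}:  v_{2} + v_{5} = v_{4}  →  sig = ⟨2 | 1⟩
  P={3,6}:  v_{3} + v_{6} = v_{0}  →  sig = ⟨2 | 1⟩
  P={4,6}:  v_{4} + v_{6} = v_{5}  →  sig = ⟨2 | 1⟩
  P={5,6}:  v_{5} + v_{6} = v_{1}  →  sig = ⟨2 | 1⟩
  P={0,4}:  v_{0} + v_{4} = 2·v_{2}  →  sig = ⟨2 | 2⟩
  P={1,4}:  v_{1} + v_{4} = 2·v_{5}  →  sig = ⟨2 | 2⟩
  P={3,5}:  v_{3} + v_{5} = 2·v_{2}  →  sig = ⟨2 | 2⟩
  P={3,4}:  v_{3} + v_{4} = 3·v_{2}  →  sig = ⟨2 | 3⟩

Sorted signature multiset PRS(X):
[⟨2 | 0⟩, ⟨2 | 0⟩, ⟨2 | 1⟩, ⟨2 | 1⟩, ⟨2 | 1⟩, ⟨2 | 1⟩, ⟨2 | 1⟩, ⟨2 | 1⟩, ⟨2 | 1⟩, ⟨2 | 1⟩, ⟨2 | 2⟩, ⟨2 | 2⟩, ⟨2 | 2⟩, ⟨2 | 3⟩]


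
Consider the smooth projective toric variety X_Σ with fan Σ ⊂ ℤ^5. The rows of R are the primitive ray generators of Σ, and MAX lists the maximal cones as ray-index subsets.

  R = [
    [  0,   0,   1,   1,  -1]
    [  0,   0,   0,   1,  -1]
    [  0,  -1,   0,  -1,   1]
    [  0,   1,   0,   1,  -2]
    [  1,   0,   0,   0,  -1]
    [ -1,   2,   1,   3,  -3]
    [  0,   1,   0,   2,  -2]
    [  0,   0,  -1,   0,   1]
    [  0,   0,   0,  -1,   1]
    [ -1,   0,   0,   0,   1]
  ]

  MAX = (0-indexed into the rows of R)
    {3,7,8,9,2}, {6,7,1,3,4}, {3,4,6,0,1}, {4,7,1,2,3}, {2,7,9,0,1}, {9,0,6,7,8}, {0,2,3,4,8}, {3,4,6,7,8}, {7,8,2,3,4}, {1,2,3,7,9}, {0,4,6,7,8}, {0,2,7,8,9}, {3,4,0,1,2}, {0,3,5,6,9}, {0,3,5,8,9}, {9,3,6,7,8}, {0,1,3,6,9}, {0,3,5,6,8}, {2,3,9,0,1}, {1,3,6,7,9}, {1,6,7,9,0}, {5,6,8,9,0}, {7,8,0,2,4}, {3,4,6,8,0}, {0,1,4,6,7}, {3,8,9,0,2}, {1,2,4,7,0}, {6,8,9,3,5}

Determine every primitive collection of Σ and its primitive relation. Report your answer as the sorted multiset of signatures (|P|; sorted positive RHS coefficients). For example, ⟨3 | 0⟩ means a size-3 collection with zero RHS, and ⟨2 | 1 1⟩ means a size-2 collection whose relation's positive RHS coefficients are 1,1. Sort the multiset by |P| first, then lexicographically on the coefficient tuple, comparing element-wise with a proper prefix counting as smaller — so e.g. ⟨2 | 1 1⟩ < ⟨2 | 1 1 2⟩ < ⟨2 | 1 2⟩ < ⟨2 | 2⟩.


Δ(Σ) — 10 vertices, 9 min non-faces:

  • {1,8}:  v_{1} + v_{8} = 0  ⟹  sig = ⟨2 | 0⟩
  • {4,9}:  v_{4} + v_{9} = 0  ⟹  sig = ⟨2 | 0⟩
  • {2,6}:  v_{2} + v_{6} = v_{1}  ⟹  sig = ⟨2 | 1⟩
  • {2,5}:  v_{2} + v_{5} = v_{0} + v_{3} + v_{9}  ⟹  sig = ⟨2 | 1 1 1⟩
  • {1,5}:  v_{1} + v_{5} = v_{0} + v_{3} + v_{6} + v_{9}  ⟹  sig = ⟨2 | 1 1 1 1⟩
  • {4,5}:  v_{4} + v_{5} = v_{0} + v_{3} + v_{6} + v_{8}  ⟹  sig = ⟨2 | 1 1 1 1⟩
  • {5,7}:  v_{5} + v_{7} = 2·v_{6} + v_{8} + v_{9}  ⟹  sig = ⟨2 | 1 1 2⟩
  • {0,3,7}:  v_{0} + v_{3} + v_{7} = v_{6}  ⟹  sig = ⟨3 | 1⟩
  • {0,3,6,8,9}:  v_{0} + v_{3} + v_{6} + v_{8} + v_{9} = v_{5}  ⟹  sig = ⟨5 | 1⟩

Signatures (|P|; sorted positive RHS coefficients), sorted:
[⟨2 | 0⟩, ⟨2 | 0⟩, ⟨2 | 1⟩, ⟨2 | 1 1 1⟩, ⟨2 | 1 1 1 1⟩, ⟨2 | 1 1 1 1⟩, ⟨2 | 1 1 2⟩, ⟨3 | 1⟩, ⟨5 | 1⟩]


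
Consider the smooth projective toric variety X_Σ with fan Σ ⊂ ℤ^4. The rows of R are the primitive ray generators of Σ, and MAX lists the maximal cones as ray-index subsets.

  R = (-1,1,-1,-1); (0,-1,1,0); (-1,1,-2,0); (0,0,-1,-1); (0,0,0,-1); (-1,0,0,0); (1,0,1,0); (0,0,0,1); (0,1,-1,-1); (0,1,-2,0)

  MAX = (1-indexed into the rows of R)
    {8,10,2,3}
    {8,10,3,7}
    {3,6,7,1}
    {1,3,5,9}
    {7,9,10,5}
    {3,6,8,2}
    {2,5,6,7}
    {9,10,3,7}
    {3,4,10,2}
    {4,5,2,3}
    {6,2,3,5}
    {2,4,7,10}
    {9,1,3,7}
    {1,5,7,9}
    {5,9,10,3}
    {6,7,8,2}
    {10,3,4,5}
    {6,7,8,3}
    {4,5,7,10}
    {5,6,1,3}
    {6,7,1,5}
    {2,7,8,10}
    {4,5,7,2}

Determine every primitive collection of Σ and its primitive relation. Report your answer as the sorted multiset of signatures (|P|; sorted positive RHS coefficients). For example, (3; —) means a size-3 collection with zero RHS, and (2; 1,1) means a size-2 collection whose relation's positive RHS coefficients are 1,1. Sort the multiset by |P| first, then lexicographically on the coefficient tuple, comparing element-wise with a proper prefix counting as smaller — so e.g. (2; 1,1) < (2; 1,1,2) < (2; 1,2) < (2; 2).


Δ(Σ) — 10 vertices, 16 min non-faces:

  {5,8}:  v_{5} + v_{8} = 0 — sig = (2; —)
  {2,9}:  v_{2} + v_{9} = v_{5} — sig = (2; 1)
  {6,9}:  v_{6} + v_{9} = v_{1} — sig = (2; 1)
  {6,10}:  v_{6} + v_{10} = v_{3} — sig = (2; 1)
  {1,2}:  v_{1} + v_{2} = v_{5} + v_{6} — sig = (2; 1,1)
  {1,10}:  v_{1} + v_{10} = v_{3} + v_{9} — sig = (2; 1,1)
  {4,8}:  v_{4} + v_{8} = v_{2} + v_{10} — sig = (2; 1,1)
  {8,9}:  v_{8} + v_{9} = v_{3} + v_{7} — sig = (2; 1,1)
  {1,8}:  v_{1} + v_{8} = v_{3} + v_{6} + v_{7} — sig = (2; 1,1,1)
  {4,6}:  v_{4} + v_{6} = v_{2} + v_{3} + v_{5} — sig = (2; 1,1,1)
  {1,4}:  v_{1} + v_{4} = v_{3} + 2·v_{5} — sig = (2; 1,2)
  {4,9}:  v_{4} + v_{9} = 2·v_{5} + v_{10} — sig = (2; 1,2)
  {2,3,7}:  v_{2} + v_{3} + v_{7} = 0 — sig = (3; —)
  {2,5,10}:  v_{2} + v_{5} + v_{10} = v_{4} — sig = (3; 1)
  {3,5,7}:  v_{3} + v_{5} + v_{7} = v_{9} — sig = (3; 1)
  {3,4,7}:  v_{3} + v_{4} + v_{7} = v_{5} + v_{10} — sig = (3; 1,1)

Sorted signature multiset PRS(X):
    (2; —)
    (2; 1)
    (2; 1)
    (2; 1)
    (2; 1,1)
    (2; 1,1)
    (2; 1,1)
    (2; 1,1)
    (2; 1,1,1)
    (2; 1,1,1)
    (2; 1,2)
    (2; 1,2)
    (3; —)
    (3; 1)
    (3; 1)
    (3; 1,1)


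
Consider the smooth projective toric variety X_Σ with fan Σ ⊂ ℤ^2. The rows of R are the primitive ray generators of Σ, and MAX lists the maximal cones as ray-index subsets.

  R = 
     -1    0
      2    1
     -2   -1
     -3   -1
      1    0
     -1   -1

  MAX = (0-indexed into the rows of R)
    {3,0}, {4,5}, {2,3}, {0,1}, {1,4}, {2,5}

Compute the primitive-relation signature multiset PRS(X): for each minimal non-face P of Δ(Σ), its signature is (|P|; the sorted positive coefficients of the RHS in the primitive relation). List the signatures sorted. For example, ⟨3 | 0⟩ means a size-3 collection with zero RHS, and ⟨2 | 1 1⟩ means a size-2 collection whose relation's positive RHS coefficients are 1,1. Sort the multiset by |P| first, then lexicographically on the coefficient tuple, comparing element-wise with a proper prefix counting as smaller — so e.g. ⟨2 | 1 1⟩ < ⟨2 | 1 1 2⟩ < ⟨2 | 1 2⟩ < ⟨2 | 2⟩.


The 9 primitive collections of Σ (r=6, n=2):

  P = {0,4}:  v_{0} + v_{4} = 0  ⟹  sig = ⟨2 | 0⟩
  P = {1,2}:  v_{1} + v_{2} = 0  ⟹  sig = ⟨2 | 0⟩
  P = {0,2}:  v_{0} + v_{2} = v_{3}  ⟹  sig = ⟨2 | 1⟩
  P = {0,5}:  v_{0} + v_{5} = v_{2}  ⟹  sig = ⟨2 | 1⟩
  P = {1,3}:  v_{1} + v_{3} = v_{0}  ⟹  sig = ⟨2 | 1⟩
  P = {1,5}:  v_{1} + v_{5} = v_{4}  ⟹  sig = ⟨2 | 1⟩
  P = {2,4}:  v_{2} + v_{4} = v_{5}  ⟹  sig = ⟨2 | 1⟩
  P = {3,4}:  v_{3} + v_{4} = v_{2}  ⟹  sig = ⟨2 | 1⟩
  P = {3,5}:  v_{3} + v_{5} = 2·v_{2}  ⟹  sig = ⟨2 | 2⟩

so the primitive-relation signature multiset is
{ ⟨2 | 0⟩ ×2,  ⟨2 | 1⟩ ×6,  ⟨2 | 2⟩ }


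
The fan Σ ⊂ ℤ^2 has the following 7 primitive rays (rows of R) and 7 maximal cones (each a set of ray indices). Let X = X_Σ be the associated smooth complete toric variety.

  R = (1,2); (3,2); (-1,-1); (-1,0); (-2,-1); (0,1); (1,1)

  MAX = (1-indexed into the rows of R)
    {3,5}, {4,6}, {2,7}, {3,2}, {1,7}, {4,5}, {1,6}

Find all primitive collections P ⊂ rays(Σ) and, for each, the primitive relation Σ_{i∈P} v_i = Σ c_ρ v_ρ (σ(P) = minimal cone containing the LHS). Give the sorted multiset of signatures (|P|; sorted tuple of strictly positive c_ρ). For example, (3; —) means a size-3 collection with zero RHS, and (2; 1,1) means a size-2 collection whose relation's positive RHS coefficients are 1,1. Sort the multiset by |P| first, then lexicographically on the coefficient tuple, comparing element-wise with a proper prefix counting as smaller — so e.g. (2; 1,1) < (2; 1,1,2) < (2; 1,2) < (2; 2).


Δ(Σ) — 7 vertices, 14 min non-faces:

  P={3,7}:  v_{3} + v_{7} = 0  so sig = (2; —)
  P={1,3}:  v_{1} + v_{3} = v_{6}  so sig = (2; 1)
  P={2,5}:  v_{2} + v_{5} = v_{7}  so sig = (2; 1)
  P={3,4}:  v_{3} + v_{4} = v_{5}  so sig = (2; 1)
  P={3,6}:  v_{3} + v_{6} = v_{4}  so sig = (2; 1)
  P={4,7}:  v_{4} + v_{7} = v_{6}  so sig = (2; 1)
  P={5,7}:  v_{5} + v_{7} = v_{4}  so sig = (2; 1)
  P={6,7}:  v_{6} + v_{7} = v_{1}  so sig = (2; 1)
  P={1,5}:  v_{1} + v_{5} = v_{4} + v_{6}  so sig = (2; 1,1)
  P={1,4}:  v_{1} + v_{4} = 2·v_{6}  so sig = (2; 2)
  P={2,4}:  v_{2} + v_{4} = 2·v_{7}  so sig = (2; 2)
  P={5,6}:  v_{5} + v_{6} = 2·v_{4}  so sig = (2; 2)
  P={2,6}:  v_{2} + v_{6} = 3·v_{7}  so sig = (2; 3)
  P={1,2}:  v_{1} + v_{2} = 4·v_{7}  so sig = (2; 4)

Hence PRS(X_Σ) =
    (2; —)
    (2; 1)
    (2; 1)
    (2; 1)
    (2; 1)
    (2; 1)
    (2; 1)
    (2; 1)
    (2; 1,1)
    (2; 2)
    (2; 2)
    (2; 2)
    (2; 3)
    (2; 4)


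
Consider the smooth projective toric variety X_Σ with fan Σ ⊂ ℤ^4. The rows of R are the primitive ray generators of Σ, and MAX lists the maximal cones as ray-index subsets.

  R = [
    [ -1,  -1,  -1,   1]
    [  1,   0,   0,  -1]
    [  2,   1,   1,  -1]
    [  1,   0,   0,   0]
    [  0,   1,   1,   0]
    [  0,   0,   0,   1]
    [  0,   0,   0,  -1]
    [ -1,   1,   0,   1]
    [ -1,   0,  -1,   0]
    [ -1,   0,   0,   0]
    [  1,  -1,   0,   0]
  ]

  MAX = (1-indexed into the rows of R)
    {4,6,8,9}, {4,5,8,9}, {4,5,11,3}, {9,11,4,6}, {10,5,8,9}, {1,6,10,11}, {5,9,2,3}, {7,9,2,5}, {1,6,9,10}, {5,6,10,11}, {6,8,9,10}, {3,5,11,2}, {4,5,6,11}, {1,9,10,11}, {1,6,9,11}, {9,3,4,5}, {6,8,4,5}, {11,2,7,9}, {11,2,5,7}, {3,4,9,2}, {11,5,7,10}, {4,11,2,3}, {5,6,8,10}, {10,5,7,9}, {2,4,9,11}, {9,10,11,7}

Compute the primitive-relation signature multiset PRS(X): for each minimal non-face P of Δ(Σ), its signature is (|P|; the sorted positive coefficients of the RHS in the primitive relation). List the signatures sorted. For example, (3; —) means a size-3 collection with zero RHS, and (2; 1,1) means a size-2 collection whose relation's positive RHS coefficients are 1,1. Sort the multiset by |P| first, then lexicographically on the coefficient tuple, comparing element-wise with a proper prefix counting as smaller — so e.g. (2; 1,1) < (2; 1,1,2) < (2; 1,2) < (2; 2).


Δ(Σ) — 11 vertices, 23 min non-faces:

  P={4,10}:  v_{4} + v_{10} = 0 ; sig = (2; —)
  P={6,7}:  v_{6} + v_{7} = 0 ; sig = (2; —)
  P={1,3}:  v_{1} + v_{3} = v_{4} ; sig = (2; 1)
  P={2,6}:  v_{2} + v_{6} = v_{4} ; sig = (2; 1)
  P={2,10}:  v_{2} + v_{10} = v_{7} ; sig = (2; 1)
  P={4,7}:  v_{4} + v_{7} = v_{2} ; sig = (2; 1)
  P={8,11}:  v_{8} + v_{11} = v_{6} ; sig = (2; 1)
  P={1,2}:  v_{1} + v_{2} = v_{9} + v_{11} ; sig = (2; 1,1)
  P={1,5}:  v_{1} + v_{5} = v_{6} + v_{10} ; sig = (2; 1,1)
  P={3,10}:  v_{3} + v_{10} = v_{2} + v_{5} ; sig = (2; 1,1)
  P={7,8}:  v_{7} + v_{8} = v_{5} + v_{9} ; sig = (2; 1,1)
  P={1,4}:  v_{1} + v_{4} = v_{6} + v_{9} + v_{11} ; sig = (2; 1,1,1)
  P={1,7}:  v_{1} + v_{7} = v_{9} + v_{10} + v_{11} ; sig = (2; 1,1,1)
  P={2,8}:  v_{2} + v_{8} = v_{4} + v_{5} + v_{9} ; sig = (2; 1,1,1)
  P={1,8}:  v_{1} + v_{8} = 2·v_{6} + v_{9} + v_{10} ; sig = (2; 1,1,2)
  P={3,6}:  v_{3} + v_{6} = 2·v_{4} + v_{5} ; sig = (2; 1,2)
  P={3,7}:  v_{3} + v_{7} = 2·v_{2} + v_{5} ; sig = (2; 1,2)
  P={3,8}:  v_{3} + v_{8} = 2·v_{4} + 2·v_{5} + v_{9} ; sig = (2; 1,2,2)
  P={5,9,11}:  v_{5} + v_{9} + v_{11} = 0 ; sig = (3; —)
  P={2,4,5}:  v_{2} + v_{4} + v_{5} = v_{3} ; sig = (3; 1)
  P={5,6,9}:  v_{5} + v_{6} + v_{9} = v_{8} ; sig = (3; 1)
  P={3,9,11}:  v_{3} + v_{9} + v_{11} = v_{2} + v_{4} ; sig = (3; 1,1)
  P={6,9,10,11}:  v_{6} + v_{9} + v_{10} + v_{11} = v_{1} ; sig = (4; 1)

Hence PRS(X_Σ) =
    (2; —)
    (2; —)
    (2; 1)
    (2; 1)
    (2; 1)
    (2; 1)
    (2; 1)
    (2; 1,1)
    (2; 1,1)
    (2; 1,1)
    (2; 1,1)
    (2; 1,1,1)
    (2; 1,1,1)
    (2; 1,1,1)
    (2; 1,1,2)
    (2; 1,2)
    (2; 1,2)
    (2; 1,2,2)
    (3; —)
    (3; 1)
    (3; 1)
    (3; 1,1)
    (4; 1)


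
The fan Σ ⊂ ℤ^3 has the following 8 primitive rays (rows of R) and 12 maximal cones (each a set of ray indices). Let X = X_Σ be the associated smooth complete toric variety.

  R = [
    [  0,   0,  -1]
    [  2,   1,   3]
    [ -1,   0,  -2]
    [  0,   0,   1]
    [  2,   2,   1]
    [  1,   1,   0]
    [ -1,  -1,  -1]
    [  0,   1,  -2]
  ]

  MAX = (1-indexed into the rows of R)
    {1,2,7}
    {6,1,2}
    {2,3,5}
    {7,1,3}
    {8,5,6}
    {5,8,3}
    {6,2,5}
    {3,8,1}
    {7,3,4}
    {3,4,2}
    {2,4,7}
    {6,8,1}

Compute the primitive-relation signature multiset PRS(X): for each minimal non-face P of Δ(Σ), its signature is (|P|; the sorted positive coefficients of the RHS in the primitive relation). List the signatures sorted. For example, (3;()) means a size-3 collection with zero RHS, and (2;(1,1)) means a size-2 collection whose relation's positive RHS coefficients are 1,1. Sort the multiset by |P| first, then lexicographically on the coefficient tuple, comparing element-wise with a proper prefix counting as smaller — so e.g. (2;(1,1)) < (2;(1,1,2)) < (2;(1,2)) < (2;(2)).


|primitive collections| = 12. Relations:

  P = {1,4}:  v_{1} + v_{4} = 0  so sig = (2;())
  P = {2,8}:  v_{2} + v_{8} = v_{5}  so sig = (2;(1))
  P = {3,6}:  v_{3} + v_{6} = v_{8}  so sig = (2;(1))
  P = {5,7}:  v_{5} + v_{7} = v_{6}  so sig = (2;(1))
  P = {6,7}:  v_{6} + v_{7} = v_{1}  so sig = (2;(1))
  P = {4,6}:  v_{4} + v_{6} = v_{2} + v_{3}  so sig = (2;(1,1))
  P = {7,8}:  v_{7} + v_{8} = v_{1} + v_{3}  so sig = (2;(1,1))
  P = {4,8}:  v_{4} + v_{8} = v_{2} + 2·v_{3}  so sig = (2;(1,2))
  P = {1,5}:  v_{1} + v_{5} = 2·v_{6}  so sig = (2;(2))
  P = {4,5}:  v_{4} + v_{5} = 2·v_{2} + 2·v_{3}  so sig = (2;(2,2))
  P = {2,3,7}:  v_{2} + v_{3} + v_{7} = 0  so sig = (3;())
  P = {1,2,3}:  v_{1} + v_{2} + v_{3} = v_{6}  so sig = (3;(1))

Sorted signature multiset PRS(X):
    |P|=2: 10 collections, coeffs (), (1), (1), (1), (1), (1,1), (1,1), (1,2), (2), (2,2)
    |P|=3: 2 collections, coeffs (), (1)


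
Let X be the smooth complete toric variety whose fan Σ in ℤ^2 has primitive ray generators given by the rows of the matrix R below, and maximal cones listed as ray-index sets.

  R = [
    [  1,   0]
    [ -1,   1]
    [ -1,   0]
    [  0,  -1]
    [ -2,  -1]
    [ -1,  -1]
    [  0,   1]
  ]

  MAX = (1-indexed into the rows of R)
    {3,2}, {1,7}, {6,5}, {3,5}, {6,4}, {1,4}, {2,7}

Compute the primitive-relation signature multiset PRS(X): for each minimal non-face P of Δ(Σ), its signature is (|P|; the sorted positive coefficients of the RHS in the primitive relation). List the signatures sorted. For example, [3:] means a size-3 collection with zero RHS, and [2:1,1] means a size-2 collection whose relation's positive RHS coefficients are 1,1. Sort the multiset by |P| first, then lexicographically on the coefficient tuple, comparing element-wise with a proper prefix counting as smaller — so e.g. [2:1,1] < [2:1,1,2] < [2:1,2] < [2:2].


Minimal non-faces — 14 found among 7 rays, 7 max cones:

  P={1,3}:  v_{1} + v_{3} = 0 ; sig = [2:]
  P={4,7}:  v_{4} + v_{7} = 0 ; sig = [2:]
  P={1,2}:  v_{1} + v_{2} = v_{7} ; sig = [2:1]
  P={1,5}:  v_{1} + v_{5} = v_{6} ; sig = [2:1]
  P={1,6}:  v_{1} + v_{6} = v_{4} ; sig = [2:1]
  P={2,4}:  v_{2} + v_{4} = v_{3} ; sig = [2:1]
  P={3,4}:  v_{3} + v_{4} = v_{6} ; sig = [2:1]
  P={3,6}:  v_{3} + v_{6} = v_{5} ; sig = [2:1]
  P={3,7}:  v_{3} + v_{7} = v_{2} ; sig = [2:1]
  P={6,7}:  v_{6} + v_{7} = v_{3} ; sig = [2:1]
  P={2,6}:  v_{2} + v_{6} = 2·v_{3} ; sig = [2:2]
  P={4,5}:  v_{4} + v_{5} = 2·v_{6} ; sig = [2:2]
  P={5,7}:  v_{5} + v_{7} = 2·v_{3} ; sig = [2:2]
  P={2,5}:  v_{2} + v_{5} = 3·v_{3} ; sig = [2:3]

Signatures (|P|; sorted positive RHS coefficients), sorted:
    [2:]
    [2:]
    [2:1]
    [2:1]
    [2:1]
    [2:1]
    [2:1]
    [2:1]
    [2:1]
    [2:1]
    [2:2]
    [2:2]
    [2:2]
    [2:3]


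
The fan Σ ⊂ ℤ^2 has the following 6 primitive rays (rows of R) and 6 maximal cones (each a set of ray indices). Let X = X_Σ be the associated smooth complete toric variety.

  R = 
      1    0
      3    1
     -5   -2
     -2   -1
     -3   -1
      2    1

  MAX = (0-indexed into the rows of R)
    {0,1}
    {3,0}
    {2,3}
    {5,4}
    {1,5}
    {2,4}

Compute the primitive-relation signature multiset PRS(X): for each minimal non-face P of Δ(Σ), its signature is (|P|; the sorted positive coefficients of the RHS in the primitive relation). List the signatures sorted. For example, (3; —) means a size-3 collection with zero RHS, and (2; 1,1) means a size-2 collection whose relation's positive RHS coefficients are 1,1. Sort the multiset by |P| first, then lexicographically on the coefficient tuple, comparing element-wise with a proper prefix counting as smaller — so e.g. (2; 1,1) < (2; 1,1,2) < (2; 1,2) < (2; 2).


Δ(Σ) — 6 vertices, 9 min non-faces:

  {1,4}:  v_{1} + v_{4} = 0  ⇒ sig = (2; —)
  {3,5}:  v_{3} + v_{5} = 0  ⇒ sig = (2; —)
  {0,4}:  v_{0} + v_{4} = v_{3}  ⇒ sig = (2; 1)
  {0,5}:  v_{0} + v_{5} = v_{1}  ⇒ sig = (2; 1)
  {1,2}:  v_{1} + v_{2} = v_{3}  ⇒ sig = (2; 1)
  {1,3}:  v_{1} + v_{3} = v_{0}  ⇒ sig = (2; 1)
  {2,5}:  v_{2} + v_{5} = v_{4}  ⇒ sig = (2; 1)
  {3,4}:  v_{3} + v_{4} = v_{2}  ⇒ sig = (2; 1)
  {0,2}:  v_{0} + v_{2} = 2·v_{3}  ⇒ sig = (2; 2)

Hence PRS(X_Σ) =
{ (2; —) ×2,  (2; 1) ×6,  (2; 2) }


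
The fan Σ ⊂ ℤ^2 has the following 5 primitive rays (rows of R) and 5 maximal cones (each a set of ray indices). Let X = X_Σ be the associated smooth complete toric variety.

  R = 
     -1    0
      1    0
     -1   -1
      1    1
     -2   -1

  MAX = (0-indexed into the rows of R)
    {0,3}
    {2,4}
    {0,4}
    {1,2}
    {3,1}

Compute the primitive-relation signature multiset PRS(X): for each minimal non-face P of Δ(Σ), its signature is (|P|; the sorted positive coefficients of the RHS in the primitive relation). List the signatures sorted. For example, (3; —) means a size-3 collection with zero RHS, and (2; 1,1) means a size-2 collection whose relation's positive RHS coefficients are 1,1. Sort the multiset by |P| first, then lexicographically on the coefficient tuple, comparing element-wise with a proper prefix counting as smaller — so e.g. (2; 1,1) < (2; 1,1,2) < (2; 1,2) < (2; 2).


Σ has 5 primitive collections:

  P={0,1}:  v_{0} + v_{1} = 0  ⟹  sig = (2; —)
  P={2,3}:  v_{2} + v_{3} = 0  ⟹  sig = (2; —)
  P={0,2}:  v_{0} + v_{2} = v_{4}  ⟹  sig = (2; 1)
  P={1,4}:  v_{1} + v_{4} = v_{2}  ⟹  sig = (2; 1)
  P={3,4}:  v_{3} + v_{4} = v_{0}  ⟹  sig = (2; 1)

so the primitive-relation signature multiset is
[(2; —), (2; —), (2; 1), (2; 1), (2; 1)]


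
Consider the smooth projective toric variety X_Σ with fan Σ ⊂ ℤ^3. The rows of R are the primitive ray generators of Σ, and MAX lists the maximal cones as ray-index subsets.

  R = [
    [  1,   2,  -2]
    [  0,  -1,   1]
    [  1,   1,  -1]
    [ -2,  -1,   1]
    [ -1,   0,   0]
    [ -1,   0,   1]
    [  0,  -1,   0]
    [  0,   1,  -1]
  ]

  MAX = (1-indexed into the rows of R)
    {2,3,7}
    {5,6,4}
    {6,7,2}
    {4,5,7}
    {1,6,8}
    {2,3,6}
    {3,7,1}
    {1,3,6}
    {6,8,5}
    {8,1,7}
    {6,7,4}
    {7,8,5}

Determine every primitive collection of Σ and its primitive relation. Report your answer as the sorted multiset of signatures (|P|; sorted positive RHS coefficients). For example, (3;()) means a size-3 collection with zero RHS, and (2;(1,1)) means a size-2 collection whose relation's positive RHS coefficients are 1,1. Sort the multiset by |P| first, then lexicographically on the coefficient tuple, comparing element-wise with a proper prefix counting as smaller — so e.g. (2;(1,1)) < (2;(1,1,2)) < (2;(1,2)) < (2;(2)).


|primitive collections| = 14. Relations:

  P={2,8}:  v_{2} + v_{8} = 0 ; sig = (2;())
  P={1,2}:  v_{1} + v_{2} = v_{3} ; sig = (2;(1))
  P={3,4}:  v_{3} + v_{4} = v_{5} ; sig = (2;(1))
  P={3,5}:  v_{3} + v_{5} = v_{8} ; sig = (2;(1))
  P={3,8}:  v_{3} + v_{8} = v_{1} ; sig = (2;(1))
  P={1,4}:  v_{1} + v_{4} = v_{5} + v_{8} ; sig = (2;(1,1))
  P={2,5}:  v_{2} + v_{5} = v_{6} + v_{7} ; sig = (2;(1,1))
  P={1,5}:  v_{1} + v_{5} = 2·v_{8} ; sig = (2;(2))
  P={4,8}:  v_{4} + v_{8} = 2·v_{5} ; sig = (2;(2))
  P={2,4}:  v_{2} + v_{4} = 2·v_{6} + 2·v_{7} ; sig = (2;(2,2))
  P={3,6,7}:  v_{3} + v_{6} + v_{7} = 0 ; sig = (3;())
  P={1,6,7}:  v_{1} + v_{6} + v_{7} = v_{8} ; sig = (3;(1))
  P={5,6,7}:  v_{5} + v_{6} + v_{7} = v_{4} ; sig = (3;(1))
  P={6,7,8}:  v_{6} + v_{7} + v_{8} = v_{5} ; sig = (3;(1))

so the primitive-relation signature multiset is
    (2;())
    (2;(1))
    (2;(1))
    (2;(1))
    (2;(1))
    (2;(1,1))
    (2;(1,1))
    (2;(2))
    (2;(2))
    (2;(2,2))
    (3;())
    (3;(1))
    (3;(1))
    (3;(1))


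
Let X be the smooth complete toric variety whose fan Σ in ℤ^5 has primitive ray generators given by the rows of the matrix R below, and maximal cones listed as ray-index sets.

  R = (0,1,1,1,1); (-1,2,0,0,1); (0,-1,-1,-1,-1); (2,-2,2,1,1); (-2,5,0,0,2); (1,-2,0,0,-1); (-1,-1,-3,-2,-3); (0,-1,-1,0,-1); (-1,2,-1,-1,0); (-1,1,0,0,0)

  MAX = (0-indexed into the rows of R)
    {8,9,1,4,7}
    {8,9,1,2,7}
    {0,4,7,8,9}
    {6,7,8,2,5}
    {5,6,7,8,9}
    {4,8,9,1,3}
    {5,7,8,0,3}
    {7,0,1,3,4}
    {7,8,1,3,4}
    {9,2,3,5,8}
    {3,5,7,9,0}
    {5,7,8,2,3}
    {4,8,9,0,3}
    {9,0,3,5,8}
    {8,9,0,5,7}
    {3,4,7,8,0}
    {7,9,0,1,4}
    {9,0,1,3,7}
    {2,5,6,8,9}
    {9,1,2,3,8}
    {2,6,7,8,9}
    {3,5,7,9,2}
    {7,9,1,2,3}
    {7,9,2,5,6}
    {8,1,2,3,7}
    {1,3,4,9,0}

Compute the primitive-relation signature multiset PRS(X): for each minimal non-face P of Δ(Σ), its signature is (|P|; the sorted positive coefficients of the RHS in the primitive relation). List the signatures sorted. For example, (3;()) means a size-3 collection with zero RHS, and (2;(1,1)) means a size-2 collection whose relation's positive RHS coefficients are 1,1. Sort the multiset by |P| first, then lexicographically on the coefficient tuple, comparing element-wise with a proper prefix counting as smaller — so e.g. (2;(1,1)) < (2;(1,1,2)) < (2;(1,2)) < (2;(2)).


Σ has 12 primitive collections:

  P={0,2}:  v_{0} + v_{2} = 0  so sig = (2;())
  P={1,5}:  v_{1} + v_{5} = 0  so sig = (2;())
  P={2,4}:  v_{2} + v_{4} = v_{1} + v_{8}  so sig = (2;(1,1))
  P={3,6}:  v_{3} + v_{6} = v_{2} + v_{5}  so sig = (2;(1,1))
  P={4,5}:  v_{4} + v_{5} = v_{0} + v_{8}  so sig = (2;(1,1))
  P={0,6}:  v_{0} + v_{6} = v_{5} + v_{7} + v_{8} + v_{9}  so sig = (2;(1,1,1,1))
  P={1,6}:  v_{1} + v_{6} = v_{2} + v_{7} + v_{8} + v_{9}  so sig = (2;(1,1,1,1))
  P={4,6}:  v_{4} + v_{6} = v_{7} + 2·v_{8} + v_{9}  so sig = (2;(1,1,2))
  P={0,1,8}:  v_{0} + v_{1} + v_{8} = v_{4}  so sig = (3;(1))
  P={3,7,8,9}:  v_{3} + v_{7} + v_{8} + v_{9} = 0  so sig = (4;())
  P={3,4,7,9}:  v_{3} + v_{4} + v_{7} + v_{9} = v_{0} + v_{1}  so sig = (4;(1,1))
  P={2,5,7,8,9}:  v_{2} + v_{5} + v_{7} + v_{8} + v_{9} = v_{6}  so sig = (5;(1))

so the primitive-relation signature multiset is
[(2;()), (2;()), (2;(1,1)), (2;(1,1)), (2;(1,1)), (2;(1,1,1,1)), (2;(1,1,1,1)), (2;(1,1,2)), (3;(1)), (4;()), (4;(1,1)), (5;(1))]


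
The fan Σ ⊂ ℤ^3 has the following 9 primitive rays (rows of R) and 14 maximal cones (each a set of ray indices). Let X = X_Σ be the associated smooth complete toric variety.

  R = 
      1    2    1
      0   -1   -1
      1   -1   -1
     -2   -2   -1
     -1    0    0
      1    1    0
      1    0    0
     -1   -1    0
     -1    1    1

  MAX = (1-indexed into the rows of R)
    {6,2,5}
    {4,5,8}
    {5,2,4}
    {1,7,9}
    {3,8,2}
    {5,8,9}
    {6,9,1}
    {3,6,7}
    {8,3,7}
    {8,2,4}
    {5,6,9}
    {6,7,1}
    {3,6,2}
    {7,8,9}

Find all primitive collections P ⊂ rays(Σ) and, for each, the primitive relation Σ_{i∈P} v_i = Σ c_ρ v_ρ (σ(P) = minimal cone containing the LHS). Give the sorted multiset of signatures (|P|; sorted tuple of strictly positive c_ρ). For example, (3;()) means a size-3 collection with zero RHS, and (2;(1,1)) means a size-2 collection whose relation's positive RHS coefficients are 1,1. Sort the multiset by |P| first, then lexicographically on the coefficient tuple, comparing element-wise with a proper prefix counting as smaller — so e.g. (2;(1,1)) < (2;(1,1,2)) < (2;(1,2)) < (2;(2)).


|primitive collections| = 17. Relations:

  P={3,9}:  v_{3} + v_{9} = 0  ⟹  sig = (2;())
  P={5,7}:  v_{5} + v_{7} = 0  ⟹  sig = (2;())
  P={6,8}:  v_{6} + v_{8} = 0  ⟹  sig = (2;())
  P={1,2}:  v_{1} + v_{2} = v_{6}  ⟹  sig = (2;(1))
  P={1,4}:  v_{1} + v_{4} = v_{5}  ⟹  sig = (2;(1))
  P={2,7}:  v_{2} + v_{7} = v_{3}  ⟹  sig = (2;(1))
  P={2,9}:  v_{2} + v_{9} = v_{5}  ⟹  sig = (2;(1))
  P={3,5}:  v_{3} + v_{5} = v_{2}  ⟹  sig = (2;(1))
  P={1,3}:  v_{1} + v_{3} = v_{6} + v_{7}  ⟹  sig = (2;(1,1))
  P={1,5}:  v_{1} + v_{5} = v_{6} + v_{9}  ⟹  sig = (2;(1,1))
  P={1,8}:  v_{1} + v_{8} = v_{7} + v_{9}  ⟹  sig = (2;(1,1))
  P={4,6}:  v_{4} + v_{6} = v_{2} + v_{5}  ⟹  sig = (2;(1,1))
  P={4,7}:  v_{4} + v_{7} = v_{2} + v_{8}  ⟹  sig = (2;(1,1))
  P={3,4}:  v_{3} + v_{4} = 2·v_{2} + v_{8}  ⟹  sig = (2;(1,2))
  P={4,9}:  v_{4} + v_{9} = 2·v_{5} + v_{8}  ⟹  sig = (2;(1,2))
  P={2,5,8}:  v_{2} + v_{5} + v_{8} = v_{4}  ⟹  sig = (3;(1))
  P={6,7,9}:  v_{6} + v_{7} + v_{9} = v_{1}  ⟹  sig = (3;(1))

so the primitive-relation signature multiset is
{ (2;()) ×3,  (2;(1)) ×5,  (2;(1,1)) ×5,  (2;(1,2)) ×2,  (3;(1)) ×2 }
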